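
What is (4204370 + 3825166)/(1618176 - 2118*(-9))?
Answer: 1338256/272873 ≈ 4.9043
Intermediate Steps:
(4204370 + 3825166)/(1618176 - 2118*(-9)) = 8029536/(1618176 + 19062) = 8029536/1637238 = 8029536*(1/1637238) = 1338256/272873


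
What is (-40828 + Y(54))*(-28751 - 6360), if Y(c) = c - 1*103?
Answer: 1435232347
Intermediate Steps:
Y(c) = -103 + c (Y(c) = c - 103 = -103 + c)
(-40828 + Y(54))*(-28751 - 6360) = (-40828 + (-103 + 54))*(-28751 - 6360) = (-40828 - 49)*(-35111) = -40877*(-35111) = 1435232347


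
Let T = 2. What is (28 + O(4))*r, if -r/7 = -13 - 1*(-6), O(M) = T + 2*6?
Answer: 2058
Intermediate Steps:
O(M) = 14 (O(M) = 2 + 2*6 = 2 + 12 = 14)
r = 49 (r = -7*(-13 - 1*(-6)) = -7*(-13 + 6) = -7*(-7) = 49)
(28 + O(4))*r = (28 + 14)*49 = 42*49 = 2058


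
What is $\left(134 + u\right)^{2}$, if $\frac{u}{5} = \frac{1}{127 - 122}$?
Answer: $18225$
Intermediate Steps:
$u = 1$ ($u = \frac{5}{127 - 122} = \frac{5}{5} = 5 \cdot \frac{1}{5} = 1$)
$\left(134 + u\right)^{2} = \left(134 + 1\right)^{2} = 135^{2} = 18225$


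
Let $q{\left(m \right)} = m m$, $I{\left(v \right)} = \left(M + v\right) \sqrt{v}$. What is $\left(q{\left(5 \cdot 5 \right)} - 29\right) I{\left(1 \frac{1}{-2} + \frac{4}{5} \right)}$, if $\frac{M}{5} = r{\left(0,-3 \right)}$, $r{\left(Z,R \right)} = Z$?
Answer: $\frac{447 \sqrt{30}}{25} \approx 97.933$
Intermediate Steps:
$M = 0$ ($M = 5 \cdot 0 = 0$)
$I{\left(v \right)} = v^{\frac{3}{2}}$ ($I{\left(v \right)} = \left(0 + v\right) \sqrt{v} = v \sqrt{v} = v^{\frac{3}{2}}$)
$q{\left(m \right)} = m^{2}$
$\left(q{\left(5 \cdot 5 \right)} - 29\right) I{\left(1 \frac{1}{-2} + \frac{4}{5} \right)} = \left(\left(5 \cdot 5\right)^{2} - 29\right) \left(1 \frac{1}{-2} + \frac{4}{5}\right)^{\frac{3}{2}} = \left(25^{2} - 29\right) \left(1 \left(- \frac{1}{2}\right) + 4 \cdot \frac{1}{5}\right)^{\frac{3}{2}} = \left(625 - 29\right) \left(- \frac{1}{2} + \frac{4}{5}\right)^{\frac{3}{2}} = 596 \left(\frac{3}{10}\right)^{\frac{3}{2}} = 596 \frac{3 \sqrt{30}}{100} = \frac{447 \sqrt{30}}{25}$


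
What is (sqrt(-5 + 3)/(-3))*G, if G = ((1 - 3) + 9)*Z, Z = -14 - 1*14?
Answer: 196*I*sqrt(2)/3 ≈ 92.395*I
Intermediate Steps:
Z = -28 (Z = -14 - 14 = -28)
G = -196 (G = ((1 - 3) + 9)*(-28) = (-2 + 9)*(-28) = 7*(-28) = -196)
(sqrt(-5 + 3)/(-3))*G = (sqrt(-5 + 3)/(-3))*(-196) = (sqrt(-2)*(-1/3))*(-196) = ((I*sqrt(2))*(-1/3))*(-196) = -I*sqrt(2)/3*(-196) = 196*I*sqrt(2)/3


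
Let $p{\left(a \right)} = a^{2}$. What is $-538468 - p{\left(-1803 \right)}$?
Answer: $-3789277$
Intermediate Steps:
$-538468 - p{\left(-1803 \right)} = -538468 - \left(-1803\right)^{2} = -538468 - 3250809 = -3789277$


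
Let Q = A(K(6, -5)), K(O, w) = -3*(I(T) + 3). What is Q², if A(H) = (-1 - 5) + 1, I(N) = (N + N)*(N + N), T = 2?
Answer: 25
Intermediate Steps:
I(N) = 4*N² (I(N) = (2*N)*(2*N) = 4*N²)
K(O, w) = -57 (K(O, w) = -3*(4*2² + 3) = -3*(4*4 + 3) = -3*(16 + 3) = -3*19 = -57)
A(H) = -5 (A(H) = -6 + 1 = -5)
Q = -5
Q² = (-5)² = 25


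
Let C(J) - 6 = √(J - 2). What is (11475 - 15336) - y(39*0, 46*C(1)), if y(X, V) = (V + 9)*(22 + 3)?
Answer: -10986 - 1150*I ≈ -10986.0 - 1150.0*I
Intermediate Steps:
C(J) = 6 + √(-2 + J) (C(J) = 6 + √(J - 2) = 6 + √(-2 + J))
y(X, V) = 225 + 25*V (y(X, V) = (9 + V)*25 = 225 + 25*V)
(11475 - 15336) - y(39*0, 46*C(1)) = (11475 - 15336) - (225 + 25*(46*(6 + √(-2 + 1)))) = -3861 - (225 + 25*(46*(6 + √(-1)))) = -3861 - (225 + 25*(46*(6 + I))) = -3861 - (225 + 25*(276 + 46*I)) = -3861 - (225 + (6900 + 1150*I)) = -3861 - (7125 + 1150*I) = -3861 + (-7125 - 1150*I) = -10986 - 1150*I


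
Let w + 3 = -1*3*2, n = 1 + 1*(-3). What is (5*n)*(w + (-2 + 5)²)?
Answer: 0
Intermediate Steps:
n = -2 (n = 1 - 3 = -2)
w = -9 (w = -3 - 1*3*2 = -3 - 3*2 = -3 - 6 = -9)
(5*n)*(w + (-2 + 5)²) = (5*(-2))*(-9 + (-2 + 5)²) = -10*(-9 + 3²) = -10*(-9 + 9) = -10*0 = 0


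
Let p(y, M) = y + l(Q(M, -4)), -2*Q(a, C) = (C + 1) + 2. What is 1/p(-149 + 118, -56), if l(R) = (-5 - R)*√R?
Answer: -248/7567 + 22*√2/7567 ≈ -0.028662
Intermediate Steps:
Q(a, C) = -3/2 - C/2 (Q(a, C) = -((C + 1) + 2)/2 = -((1 + C) + 2)/2 = -(3 + C)/2 = -3/2 - C/2)
l(R) = √R*(-5 - R)
p(y, M) = y - 11*√2/4 (p(y, M) = y + √(-3/2 - ½*(-4))*(-5 - (-3/2 - ½*(-4))) = y + √(-3/2 + 2)*(-5 - (-3/2 + 2)) = y + √(½)*(-5 - 1*½) = y + (√2/2)*(-5 - ½) = y + (√2/2)*(-11/2) = y - 11*√2/4)
1/p(-149 + 118, -56) = 1/((-149 + 118) - 11*√2/4) = 1/(-31 - 11*√2/4)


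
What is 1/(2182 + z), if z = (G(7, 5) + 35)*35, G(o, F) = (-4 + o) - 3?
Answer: 1/3407 ≈ 0.00029351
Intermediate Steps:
G(o, F) = -7 + o
z = 1225 (z = ((-7 + 7) + 35)*35 = (0 + 35)*35 = 35*35 = 1225)
1/(2182 + z) = 1/(2182 + 1225) = 1/3407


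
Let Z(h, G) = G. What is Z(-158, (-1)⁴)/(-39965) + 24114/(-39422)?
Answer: -481877716/787750115 ≈ -0.61171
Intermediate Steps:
Z(-158, (-1)⁴)/(-39965) + 24114/(-39422) = (-1)⁴/(-39965) + 24114/(-39422) = 1*(-1/39965) + 24114*(-1/39422) = -1/39965 - 12057/19711 = -481877716/787750115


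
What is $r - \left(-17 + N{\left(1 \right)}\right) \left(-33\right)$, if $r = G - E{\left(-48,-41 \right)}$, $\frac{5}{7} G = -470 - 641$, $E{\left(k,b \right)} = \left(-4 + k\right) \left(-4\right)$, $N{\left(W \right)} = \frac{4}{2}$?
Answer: $- \frac{11292}{5} \approx -2258.4$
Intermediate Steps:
$N{\left(W \right)} = 2$ ($N{\left(W \right)} = 4 \cdot \frac{1}{2} = 2$)
$E{\left(k,b \right)} = 16 - 4 k$
$G = - \frac{7777}{5}$ ($G = \frac{7 \left(-470 - 641\right)}{5} = \frac{7}{5} \left(-1111\right) = - \frac{7777}{5} \approx -1555.4$)
$r = - \frac{8817}{5}$ ($r = - \frac{7777}{5} - \left(16 - -192\right) = - \frac{7777}{5} - \left(16 + 192\right) = - \frac{7777}{5} - 208 = - \frac{8817}{5} \approx -1763.4$)
$r - \left(-17 + N{\left(1 \right)}\right) \left(-33\right) = - \frac{8817}{5} - \left(-17 + 2\right) \left(-33\right) = - \frac{8817}{5} - \left(-15\right) \left(-33\right) = - \frac{8817}{5} - 495 = - \frac{11292}{5}$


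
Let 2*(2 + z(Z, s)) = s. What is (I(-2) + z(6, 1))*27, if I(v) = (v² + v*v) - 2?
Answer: 243/2 ≈ 121.50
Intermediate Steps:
z(Z, s) = -2 + s/2
I(v) = -2 + 2*v² (I(v) = (v² + v²) - 2 = 2*v² - 2 = -2 + 2*v²)
(I(-2) + z(6, 1))*27 = ((-2 + 2*(-2)²) + (-2 + (½)*1))*27 = ((-2 + 2*4) + (-2 + ½))*27 = ((-2 + 8) - 3/2)*27 = (6 - 3/2)*27 = (9/2)*27 = 243/2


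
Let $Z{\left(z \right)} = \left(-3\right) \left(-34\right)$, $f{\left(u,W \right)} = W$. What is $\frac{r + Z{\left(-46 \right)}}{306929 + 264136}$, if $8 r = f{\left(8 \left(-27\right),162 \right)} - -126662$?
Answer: $\frac{3191}{114213} \approx 0.027939$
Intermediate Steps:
$Z{\left(z \right)} = 102$
$r = 15853$ ($r = \frac{162 - -126662}{8} = \frac{162 + 126662}{8} = \frac{1}{8} \cdot 126824 = 15853$)
$\frac{r + Z{\left(-46 \right)}}{306929 + 264136} = \frac{15853 + 102}{306929 + 264136} = \frac{15955}{571065} = 15955 \cdot \frac{1}{571065} = \frac{3191}{114213}$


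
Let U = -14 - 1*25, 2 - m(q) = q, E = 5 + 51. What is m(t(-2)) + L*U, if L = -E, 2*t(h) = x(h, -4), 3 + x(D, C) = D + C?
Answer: 4381/2 ≈ 2190.5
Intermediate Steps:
x(D, C) = -3 + C + D (x(D, C) = -3 + (D + C) = -3 + (C + D) = -3 + C + D)
t(h) = -7/2 + h/2 (t(h) = (-3 - 4 + h)/2 = (-7 + h)/2 = -7/2 + h/2)
E = 56
m(q) = 2 - q
U = -39 (U = -14 - 25 = -39)
L = -56 (L = -1*56 = -56)
m(t(-2)) + L*U = (2 - (-7/2 + (½)*(-2))) - 56*(-39) = (2 - (-7/2 - 1)) + 2184 = (2 - 1*(-9/2)) + 2184 = (2 + 9/2) + 2184 = 13/2 + 2184 = 4381/2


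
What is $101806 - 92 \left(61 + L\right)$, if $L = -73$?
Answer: $102910$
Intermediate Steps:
$101806 - 92 \left(61 + L\right) = 101806 - 92 \left(61 - 73\right) = 101806 - -1104 = 101806 + 1104 = 102910$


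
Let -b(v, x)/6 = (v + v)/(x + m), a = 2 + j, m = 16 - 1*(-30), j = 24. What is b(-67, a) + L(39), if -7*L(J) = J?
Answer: 235/42 ≈ 5.5952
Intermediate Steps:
L(J) = -J/7
m = 46 (m = 16 + 30 = 46)
a = 26 (a = 2 + 24 = 26)
b(v, x) = -12*v/(46 + x) (b(v, x) = -6*(v + v)/(x + 46) = -6*2*v/(46 + x) = -12*v/(46 + x))
b(-67, a) + L(39) = -12*(-67)/(46 + 26) - ⅐*39 = -12*(-67)/72 - 39/7 = -12*(-67)*1/72 - 39/7 = 67/6 - 39/7 = 235/42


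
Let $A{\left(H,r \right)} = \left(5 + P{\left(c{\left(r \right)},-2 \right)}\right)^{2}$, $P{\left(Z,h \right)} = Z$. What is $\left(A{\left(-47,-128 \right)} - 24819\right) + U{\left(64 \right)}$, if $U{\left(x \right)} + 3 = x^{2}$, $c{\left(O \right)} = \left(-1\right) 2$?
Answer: $-20717$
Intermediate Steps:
$c{\left(O \right)} = -2$
$A{\left(H,r \right)} = 9$ ($A{\left(H,r \right)} = \left(5 - 2\right)^{2} = 3^{2} = 9$)
$U{\left(x \right)} = -3 + x^{2}$
$\left(A{\left(-47,-128 \right)} - 24819\right) + U{\left(64 \right)} = \left(9 - 24819\right) - \left(3 - 64^{2}\right) = -24810 + \left(-3 + 4096\right) = -24810 + 4093 = -20717$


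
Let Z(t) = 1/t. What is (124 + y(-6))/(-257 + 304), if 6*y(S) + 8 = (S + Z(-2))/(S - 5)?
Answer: 16205/6204 ≈ 2.6120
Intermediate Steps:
y(S) = -4/3 + (-1/2 + S)/(6*(-5 + S)) (y(S) = -4/3 + ((S + 1/(-2))/(S - 5))/6 = -4/3 + ((S - 1/2)/(-5 + S))/6 = -4/3 + ((-1/2 + S)/(-5 + S))/6 = -4/3 + (-1/2 + S)/(6*(-5 + S)))
(124 + y(-6))/(-257 + 304) = (124 + (79 - 14*(-6))/(12*(-5 - 6)))/(-257 + 304) = (124 + (1/12)*(79 + 84)/(-11))/47 = (124 + (1/12)*(-1/11)*163)*(1/47) = (124 - 163/132)*(1/47) = (16205/132)*(1/47) = 16205/6204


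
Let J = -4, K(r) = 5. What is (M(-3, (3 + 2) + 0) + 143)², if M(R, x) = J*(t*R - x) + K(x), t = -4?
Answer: 14400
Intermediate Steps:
M(R, x) = 5 + 4*x + 16*R (M(R, x) = -4*(-4*R - x) + 5 = -4*(-x - 4*R) + 5 = (4*x + 16*R) + 5 = 5 + 4*x + 16*R)
(M(-3, (3 + 2) + 0) + 143)² = ((5 + 4*((3 + 2) + 0) + 16*(-3)) + 143)² = ((5 + 4*(5 + 0) - 48) + 143)² = ((5 + 4*5 - 48) + 143)² = ((5 + 20 - 48) + 143)² = (-23 + 143)² = 120² = 14400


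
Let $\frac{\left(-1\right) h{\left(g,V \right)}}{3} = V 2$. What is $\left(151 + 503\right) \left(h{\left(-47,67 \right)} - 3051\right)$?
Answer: $-2258262$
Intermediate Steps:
$h{\left(g,V \right)} = - 6 V$ ($h{\left(g,V \right)} = - 3 V 2 = - 3 \cdot 2 V = - 6 V$)
$\left(151 + 503\right) \left(h{\left(-47,67 \right)} - 3051\right) = \left(151 + 503\right) \left(\left(-6\right) 67 - 3051\right) = 654 \left(-402 - 3051\right) = 654 \left(-3453\right) = -2258262$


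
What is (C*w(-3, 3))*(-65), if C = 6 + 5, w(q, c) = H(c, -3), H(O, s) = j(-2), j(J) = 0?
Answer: 0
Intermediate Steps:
H(O, s) = 0
w(q, c) = 0
C = 11
(C*w(-3, 3))*(-65) = (11*0)*(-65) = 0*(-65) = 0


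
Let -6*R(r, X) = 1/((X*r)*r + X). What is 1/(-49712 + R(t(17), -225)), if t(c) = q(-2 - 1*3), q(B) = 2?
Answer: -6750/335555999 ≈ -2.0116e-5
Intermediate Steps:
t(c) = 2
R(r, X) = -1/(6*(X + X*r²)) (R(r, X) = -1/(6*((X*r)*r + X)) = -1/(6*(X*r² + X)) = -1/(6*(X + X*r²)))
1/(-49712 + R(t(17), -225)) = 1/(-49712 - ⅙/(-225*(1 + 2²))) = 1/(-49712 - ⅙*(-1/225)/(1 + 4)) = 1/(-49712 - ⅙*(-1/225)/5) = 1/(-49712 - ⅙*(-1/225)*⅕) = 1/(-49712 + 1/6750) = 1/(-335555999/6750) = -6750/335555999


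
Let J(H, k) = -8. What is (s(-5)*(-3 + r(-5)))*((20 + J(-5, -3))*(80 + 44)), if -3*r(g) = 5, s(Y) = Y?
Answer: 34720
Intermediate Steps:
r(g) = -5/3 (r(g) = -⅓*5 = -5/3)
(s(-5)*(-3 + r(-5)))*((20 + J(-5, -3))*(80 + 44)) = (-5*(-3 - 5/3))*((20 - 8)*(80 + 44)) = (-5*(-14/3))*(12*124) = (70/3)*1488 = 34720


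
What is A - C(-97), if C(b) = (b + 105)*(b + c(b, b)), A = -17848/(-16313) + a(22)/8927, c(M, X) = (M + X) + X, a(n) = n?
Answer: 452183260686/145626151 ≈ 3105.1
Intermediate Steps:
c(M, X) = M + 2*X
A = 159687982/145626151 (A = -17848/(-16313) + 22/8927 = -17848*(-1/16313) + 22*(1/8927) = 17848/16313 + 22/8927 = 159687982/145626151 ≈ 1.0966)
C(b) = 4*b*(105 + b) (C(b) = (b + 105)*(b + (b + 2*b)) = (105 + b)*(b + 3*b) = (105 + b)*(4*b) = 4*b*(105 + b))
A - C(-97) = 159687982/145626151 - 4*(-97)*(105 - 97) = 159687982/145626151 - 4*(-97)*8 = 159687982/145626151 - 1*(-3104) = 159687982/145626151 + 3104 = 452183260686/145626151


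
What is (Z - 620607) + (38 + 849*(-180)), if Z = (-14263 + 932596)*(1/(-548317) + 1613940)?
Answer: 812679042916465694/548317 ≈ 1.4821e+12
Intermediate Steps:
Z = 812679466978802007/548317 (Z = 918333*(-1/548317 + 1613940) = 918333*(884950738979/548317) = 812679466978802007/548317 ≈ 1.4821e+12)
(Z - 620607) + (38 + 849*(-180)) = (812679466978802007/548317 - 620607) + (38 + 849*(-180)) = 812679126689433588/548317 + (38 - 152820) = 812679126689433588/548317 - 152782 = 812679042916465694/548317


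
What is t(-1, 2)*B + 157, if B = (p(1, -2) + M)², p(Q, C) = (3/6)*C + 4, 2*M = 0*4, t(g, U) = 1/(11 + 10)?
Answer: 1102/7 ≈ 157.43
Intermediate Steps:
t(g, U) = 1/21
M = 0 (M = (0*4)/2 = (½)*0 = 0)
p(Q, C) = 4 + C/2 (p(Q, C) = (3*(⅙))*C + 4 = C/2 + 4 = 4 + C/2)
B = 9 (B = ((4 + (½)*(-2)) + 0)² = ((4 - 1) + 0)² = (3 + 0)² = 3² = 9)
t(-1, 2)*B + 157 = (1/21)*9 + 157 = 3/7 + 157 = 1102/7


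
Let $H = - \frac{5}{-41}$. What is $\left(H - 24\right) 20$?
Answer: $- \frac{19580}{41} \approx -477.56$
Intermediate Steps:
$H = \frac{5}{41}$ ($H = \left(-5\right) \left(- \frac{1}{41}\right) = \frac{5}{41} \approx 0.12195$)
$\left(H - 24\right) 20 = \left(\frac{5}{41} - 24\right) 20 = \left(- \frac{979}{41}\right) 20 = - \frac{19580}{41}$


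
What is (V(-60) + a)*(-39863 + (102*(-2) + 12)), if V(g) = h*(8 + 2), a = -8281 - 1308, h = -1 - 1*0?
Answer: 384487945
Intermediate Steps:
h = -1 (h = -1 + 0 = -1)
a = -9589
V(g) = -10 (V(g) = -(8 + 2) = -1*10 = -10)
(V(-60) + a)*(-39863 + (102*(-2) + 12)) = (-10 - 9589)*(-39863 + (102*(-2) + 12)) = -9599*(-39863 + (-204 + 12)) = -9599*(-39863 - 192) = -9599*(-40055) = 384487945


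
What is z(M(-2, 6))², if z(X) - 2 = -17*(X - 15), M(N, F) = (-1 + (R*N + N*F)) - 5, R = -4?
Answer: 182329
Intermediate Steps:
M(N, F) = -6 - 4*N + F*N (M(N, F) = (-1 + (-4*N + N*F)) - 5 = (-1 + (-4*N + F*N)) - 5 = (-1 - 4*N + F*N) - 5 = -6 - 4*N + F*N)
z(X) = 257 - 17*X (z(X) = 2 - 17*(X - 15) = 2 - 17*(-15 + X) = 2 + (255 - 17*X) = 257 - 17*X)
z(M(-2, 6))² = (257 - 17*(-6 - 4*(-2) + 6*(-2)))² = (257 - 17*(-6 + 8 - 12))² = (257 - 17*(-10))² = (257 + 170)² = 427² = 182329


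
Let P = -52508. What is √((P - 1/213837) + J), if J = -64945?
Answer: I*√5370686717730594/213837 ≈ 342.71*I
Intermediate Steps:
√((P - 1/213837) + J) = √((-52508 - 1/213837) - 64945) = √(-11228153197/213837 - 64945) = √(-25115797162/213837) = I*√5370686717730594/213837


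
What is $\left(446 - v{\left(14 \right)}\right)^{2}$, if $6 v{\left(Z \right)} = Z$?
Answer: $\frac{1771561}{9} \approx 1.9684 \cdot 10^{5}$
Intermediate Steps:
$v{\left(Z \right)} = \frac{Z}{6}$
$\left(446 - v{\left(14 \right)}\right)^{2} = \left(446 - \frac{1}{6} \cdot 14\right)^{2} = \left(446 - \frac{7}{3}\right)^{2} = \left(\frac{1331}{3}\right)^{2} = \frac{1771561}{9}$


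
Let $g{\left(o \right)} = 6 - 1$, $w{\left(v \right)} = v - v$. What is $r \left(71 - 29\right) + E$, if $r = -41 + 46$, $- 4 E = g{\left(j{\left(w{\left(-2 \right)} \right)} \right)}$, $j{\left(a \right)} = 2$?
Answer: $\frac{835}{4} \approx 208.75$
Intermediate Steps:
$w{\left(v \right)} = 0$
$g{\left(o \right)} = 5$
$E = - \frac{5}{4}$ ($E = \left(- \frac{1}{4}\right) 5 = - \frac{5}{4} \approx -1.25$)
$r = 5$
$r \left(71 - 29\right) + E = 5 \left(71 - 29\right) - \frac{5}{4} = 5 \cdot 42 - \frac{5}{4} = 210 - \frac{5}{4} = \frac{835}{4}$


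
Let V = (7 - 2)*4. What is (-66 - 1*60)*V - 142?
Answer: -2662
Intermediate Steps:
V = 20 (V = 5*4 = 20)
(-66 - 1*60)*V - 142 = (-66 - 1*60)*20 - 142 = (-66 - 60)*20 - 142 = -126*20 - 142 = -2520 - 142 = -2662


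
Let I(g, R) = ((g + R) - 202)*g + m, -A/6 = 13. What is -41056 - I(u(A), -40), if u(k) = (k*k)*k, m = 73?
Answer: -225314483417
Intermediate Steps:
A = -78 (A = -6*13 = -78)
u(k) = k**3 (u(k) = k**2*k = k**3)
I(g, R) = 73 + g*(-202 + R + g) (I(g, R) = ((g + R) - 202)*g + 73 = ((R + g) - 202)*g + 73 = (-202 + R + g)*g + 73 = g*(-202 + R + g) + 73 = 73 + g*(-202 + R + g))
-41056 - I(u(A), -40) = -41056 - (73 + ((-78)**3)**2 - 202*(-78)**3 - 40*(-78)**3) = -41056 - (73 + (-474552)**2 - 202*(-474552) - 40*(-474552)) = -41056 - (73 + 225199600704 + 95859504 + 18982080) = -41056 - 1*225314442361 = -41056 - 225314442361 = -225314483417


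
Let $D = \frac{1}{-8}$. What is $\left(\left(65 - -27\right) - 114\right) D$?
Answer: $\frac{11}{4} \approx 2.75$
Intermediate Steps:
$D = - \frac{1}{8} \approx -0.125$
$\left(\left(65 - -27\right) - 114\right) D = \left(\left(65 - -27\right) - 114\right) \left(- \frac{1}{8}\right) = \left(\left(65 + 27\right) - 114\right) \left(- \frac{1}{8}\right) = \left(92 - 114\right) \left(- \frac{1}{8}\right) = \left(-22\right) \left(- \frac{1}{8}\right) = \frac{11}{4}$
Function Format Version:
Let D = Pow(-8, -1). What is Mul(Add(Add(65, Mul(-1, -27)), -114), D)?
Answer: Rational(11, 4) ≈ 2.7500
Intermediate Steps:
D = Rational(-1, 8) ≈ -0.12500
Mul(Add(Add(65, Mul(-1, -27)), -114), D) = Mul(Add(Add(65, Mul(-1, -27)), -114), Rational(-1, 8)) = Mul(Add(Add(65, 27), -114), Rational(-1, 8)) = Mul(Add(92, -114), Rational(-1, 8)) = Mul(-22, Rational(-1, 8)) = Rational(11, 4)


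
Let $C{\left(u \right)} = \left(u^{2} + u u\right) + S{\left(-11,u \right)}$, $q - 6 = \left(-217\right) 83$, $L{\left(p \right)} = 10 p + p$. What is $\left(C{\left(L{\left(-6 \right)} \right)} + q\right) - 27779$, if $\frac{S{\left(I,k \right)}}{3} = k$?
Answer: $-37270$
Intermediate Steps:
$S{\left(I,k \right)} = 3 k$
$L{\left(p \right)} = 11 p$
$q = -18005$ ($q = 6 - 18011 = -18005$)
$C{\left(u \right)} = 2 u^{2} + 3 u$ ($C{\left(u \right)} = \left(u^{2} + u u\right) + 3 u = \left(u^{2} + u^{2}\right) + 3 u = 2 u^{2} + 3 u$)
$\left(C{\left(L{\left(-6 \right)} \right)} + q\right) - 27779 = \left(11 \left(-6\right) \left(3 + 2 \cdot 11 \left(-6\right)\right) - 18005\right) - 27779 = \left(- 66 \left(3 + 2 \left(-66\right)\right) - 18005\right) - 27779 = \left(- 66 \left(3 - 132\right) - 18005\right) - 27779 = \left(\left(-66\right) \left(-129\right) - 18005\right) - 27779 = \left(8514 - 18005\right) - 27779 = -9491 - 27779 = -37270$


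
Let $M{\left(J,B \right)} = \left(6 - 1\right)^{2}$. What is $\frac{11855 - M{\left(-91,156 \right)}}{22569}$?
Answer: $\frac{11830}{22569} \approx 0.52417$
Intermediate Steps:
$M{\left(J,B \right)} = 25$ ($M{\left(J,B \right)} = \left(6 - 1\right)^{2} = 5^{2} = 25$)
$\frac{11855 - M{\left(-91,156 \right)}}{22569} = \frac{11855 - 25}{22569} = \left(11855 - 25\right) \frac{1}{22569} = 11830 \cdot \frac{1}{22569} = \frac{11830}{22569}$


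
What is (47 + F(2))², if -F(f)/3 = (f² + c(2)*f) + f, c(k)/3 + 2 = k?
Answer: 841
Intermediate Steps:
c(k) = -6 + 3*k
F(f) = -3*f - 3*f² (F(f) = -3*((f² + (-6 + 3*2)*f) + f) = -3*((f² + (-6 + 6)*f) + f) = -3*((f² + 0*f) + f) = -3*((f² + 0) + f) = -3*(f² + f) = -3*(f + f²) = -3*f - 3*f²)
(47 + F(2))² = (47 - 3*2*(1 + 2))² = (47 - 3*2*3)² = (47 - 18)² = 29² = 841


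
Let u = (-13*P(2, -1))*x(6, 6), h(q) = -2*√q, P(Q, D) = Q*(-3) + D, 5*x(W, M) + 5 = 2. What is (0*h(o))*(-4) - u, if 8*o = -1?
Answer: 273/5 ≈ 54.600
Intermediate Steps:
o = -⅛ (o = (⅛)*(-1) = -⅛ ≈ -0.12500)
x(W, M) = -⅗ (x(W, M) = -1 + (⅕)*2 = -1 + ⅖ = -⅗)
P(Q, D) = D - 3*Q (P(Q, D) = -3*Q + D = D - 3*Q)
u = -273/5 (u = -13*(-1 - 3*2)*(-⅗) = -13*(-1 - 6)*(-⅗) = -13*(-7)*(-⅗) = 91*(-⅗) = -273/5 ≈ -54.600)
(0*h(o))*(-4) - u = (0*(-I*√2/2))*(-4) - 1*(-273/5) = (0*(-I*√2/2))*(-4) + 273/5 = 0*(-4) + 273/5 = 0 + 273/5 = 273/5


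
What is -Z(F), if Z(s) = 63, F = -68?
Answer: -63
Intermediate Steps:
-Z(F) = -1*63 = -63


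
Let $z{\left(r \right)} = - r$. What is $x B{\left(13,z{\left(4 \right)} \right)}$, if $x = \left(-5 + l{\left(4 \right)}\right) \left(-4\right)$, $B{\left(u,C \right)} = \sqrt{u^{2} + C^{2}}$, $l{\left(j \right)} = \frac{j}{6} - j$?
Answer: $\frac{100 \sqrt{185}}{3} \approx 453.38$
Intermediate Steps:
$l{\left(j \right)} = - \frac{5 j}{6}$ ($l{\left(j \right)} = j \frac{1}{6} - j = \frac{j}{6} - j = - \frac{5 j}{6}$)
$B{\left(u,C \right)} = \sqrt{C^{2} + u^{2}}$
$x = \frac{100}{3}$ ($x = \left(-5 - \frac{10}{3}\right) \left(-4\right) = \left(- \frac{25}{3}\right) \left(-4\right) = \frac{100}{3} \approx 33.333$)
$x B{\left(13,z{\left(4 \right)} \right)} = \frac{100 \sqrt{\left(\left(-1\right) 4\right)^{2} + 13^{2}}}{3} = \frac{100 \sqrt{\left(-4\right)^{2} + 169}}{3} = \frac{100 \sqrt{16 + 169}}{3} = \frac{100 \sqrt{185}}{3}$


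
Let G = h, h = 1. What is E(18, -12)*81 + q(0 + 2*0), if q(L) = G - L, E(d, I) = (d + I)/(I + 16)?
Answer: 245/2 ≈ 122.50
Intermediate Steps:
E(d, I) = (I + d)/(16 + I)
G = 1
q(L) = 1 - L
E(18, -12)*81 + q(0 + 2*0) = ((-12 + 18)/(16 - 12))*81 + (1 - (0 + 2*0)) = (6/4)*81 + (1 - (0 + 0)) = ((¼)*6)*81 + (1 - 1*0) = (3/2)*81 + (1 + 0) = 243/2 + 1 = 245/2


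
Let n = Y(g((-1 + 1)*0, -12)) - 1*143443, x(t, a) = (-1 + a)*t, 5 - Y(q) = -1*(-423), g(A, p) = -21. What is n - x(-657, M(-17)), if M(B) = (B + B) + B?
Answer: -178025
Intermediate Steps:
Y(q) = -418 (Y(q) = 5 - (-1)*(-423) = 5 - 1*423 = 5 - 423 = -418)
M(B) = 3*B (M(B) = 2*B + B = 3*B)
x(t, a) = t*(-1 + a)
n = -143861 (n = -418 - 1*143443 = -418 - 143443 = -143861)
n - x(-657, M(-17)) = -143861 - (-657)*(-1 + 3*(-17)) = -143861 - (-657)*(-1 - 51) = -143861 - (-657)*(-52) = -143861 - 1*34164 = -143861 - 34164 = -178025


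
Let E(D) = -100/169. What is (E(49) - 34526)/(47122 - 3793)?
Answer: -176818/221897 ≈ -0.79685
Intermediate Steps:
E(D) = -100/169 (E(D) = -100*1/169 = -100/169)
(E(49) - 34526)/(47122 - 3793) = (-100/169 - 34526)/(47122 - 3793) = -5834994/169/43329 = -5834994/169*1/43329 = -176818/221897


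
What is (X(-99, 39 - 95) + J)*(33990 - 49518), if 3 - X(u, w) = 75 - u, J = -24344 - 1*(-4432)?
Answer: 311848824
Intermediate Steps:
J = -19912 (J = -24344 + 4432 = -19912)
X(u, w) = -72 + u (X(u, w) = 3 - (75 - u) = 3 + (-75 + u) = -72 + u)
(X(-99, 39 - 95) + J)*(33990 - 49518) = ((-72 - 99) - 19912)*(33990 - 49518) = (-171 - 19912)*(-15528) = -20083*(-15528) = 311848824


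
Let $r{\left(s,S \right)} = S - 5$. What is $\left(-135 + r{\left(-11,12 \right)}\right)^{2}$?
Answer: $16384$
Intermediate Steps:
$r{\left(s,S \right)} = -5 + S$
$\left(-135 + r{\left(-11,12 \right)}\right)^{2} = \left(-135 + \left(-5 + 12\right)\right)^{2} = \left(-135 + 7\right)^{2} = \left(-128\right)^{2} = 16384$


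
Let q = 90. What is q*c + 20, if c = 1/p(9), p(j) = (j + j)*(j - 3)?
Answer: 125/6 ≈ 20.833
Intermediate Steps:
p(j) = 2*j*(-3 + j) (p(j) = (2*j)*(-3 + j) = 2*j*(-3 + j))
c = 1/108 (c = 1/(2*9*(-3 + 9)) = 1/(2*9*6) = 1/108 ≈ 0.0092593)
q*c + 20 = 90*(1/108) + 20 = 5/6 + 20 = 125/6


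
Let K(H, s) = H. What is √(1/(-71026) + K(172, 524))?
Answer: √867687069246/71026 ≈ 13.115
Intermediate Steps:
√(1/(-71026) + K(172, 524)) = √(1/(-71026) + 172) = √(-1/71026 + 172) = √(12216471/71026) = √867687069246/71026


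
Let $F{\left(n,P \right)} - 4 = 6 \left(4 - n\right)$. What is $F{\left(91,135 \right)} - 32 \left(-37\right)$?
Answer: $666$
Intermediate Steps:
$F{\left(n,P \right)} = 28 - 6 n$ ($F{\left(n,P \right)} = 4 + 6 \left(4 - n\right) = 4 - \left(-24 + 6 n\right) = 28 - 6 n$)
$F{\left(91,135 \right)} - 32 \left(-37\right) = \left(28 - 546\right) - 32 \left(-37\right) = \left(28 - 546\right) - -1184 = -518 + 1184 = 666$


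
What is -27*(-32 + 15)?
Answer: 459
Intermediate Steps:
-27*(-32 + 15) = -27*(-17) = 459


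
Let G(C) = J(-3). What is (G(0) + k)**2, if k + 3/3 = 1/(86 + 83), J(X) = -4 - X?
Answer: 113569/28561 ≈ 3.9764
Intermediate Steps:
G(C) = -1 (G(C) = -4 - 1*(-3) = -4 + 3 = -1)
k = -168/169 (k = -1 + 1/(86 + 83) = -1 + 1/169 = -168/169 ≈ -0.99408)
(G(0) + k)**2 = (-1 - 168/169)**2 = (-337/169)**2 = 113569/28561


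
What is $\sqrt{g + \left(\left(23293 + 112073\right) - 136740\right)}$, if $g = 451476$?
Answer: $\sqrt{450102} \approx 670.9$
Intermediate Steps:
$\sqrt{g + \left(\left(23293 + 112073\right) - 136740\right)} = \sqrt{451476 + \left(\left(23293 + 112073\right) - 136740\right)} = \sqrt{451476 + \left(135366 - 136740\right)} = \sqrt{451476 - 1374} = \sqrt{450102}$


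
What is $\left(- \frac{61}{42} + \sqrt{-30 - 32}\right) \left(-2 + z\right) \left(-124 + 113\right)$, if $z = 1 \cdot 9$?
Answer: $\frac{671}{6} - 77 i \sqrt{62} \approx 111.83 - 606.3 i$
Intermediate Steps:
$z = 9$
$\left(- \frac{61}{42} + \sqrt{-30 - 32}\right) \left(-2 + z\right) \left(-124 + 113\right) = \left(- \frac{61}{42} + \sqrt{-30 - 32}\right) \left(-2 + 9\right) \left(-124 + 113\right) = \left(\left(-61\right) \frac{1}{42} + \sqrt{-62}\right) 7 \left(-11\right) = \left(- \frac{61}{42} + i \sqrt{62}\right) 7 \left(-11\right) = \left(- \frac{61}{6} + 7 i \sqrt{62}\right) \left(-11\right) = \frac{671}{6} - 77 i \sqrt{62}$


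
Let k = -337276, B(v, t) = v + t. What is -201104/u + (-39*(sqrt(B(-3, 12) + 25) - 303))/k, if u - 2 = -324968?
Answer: 31993714741/54801616308 + 39*sqrt(34)/337276 ≈ 0.58448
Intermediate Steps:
B(v, t) = t + v
u = -324966 (u = 2 - 324968 = -324966)
-201104/u + (-39*(sqrt(B(-3, 12) + 25) - 303))/k = -201104/(-324966) - 39*(sqrt((12 - 3) + 25) - 303)/(-337276) = -201104*(-1/324966) - 39*(sqrt(9 + 25) - 303)*(-1/337276) = 100552/162483 - 39*(sqrt(34) - 303)*(-1/337276) = 100552/162483 - 39*(-303 + sqrt(34))*(-1/337276) = 100552/162483 + (11817 - 39*sqrt(34))*(-1/337276) = 100552/162483 + (-11817/337276 + 39*sqrt(34)/337276) = 31993714741/54801616308 + 39*sqrt(34)/337276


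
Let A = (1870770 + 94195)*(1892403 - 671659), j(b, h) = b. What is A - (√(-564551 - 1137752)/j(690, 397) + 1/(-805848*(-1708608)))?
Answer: 3302744555983049225072639/1376878339584 - I*√1702303/690 ≈ 2.3987e+12 - 1.8909*I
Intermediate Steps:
A = 2398719233960 (A = 1964965*1220744 = 2398719233960)
A - (√(-564551 - 1137752)/j(690, 397) + 1/(-805848*(-1708608))) = 2398719233960 - (√(-564551 - 1137752)/690 + 1/(-805848*(-1708608))) = 2398719233960 - (√(-1702303)*(1/690) - 1/805848*(-1/1708608)) = 2398719233960 - ((I*√1702303)*(1/690) + 1/1376878339584) = 2398719233960 - (I*√1702303/690 + 1/1376878339584) = 2398719233960 - (1/1376878339584 + I*√1702303/690) = 2398719233960 + (-1/1376878339584 - I*√1702303/690) = 3302744555983049225072639/1376878339584 - I*√1702303/690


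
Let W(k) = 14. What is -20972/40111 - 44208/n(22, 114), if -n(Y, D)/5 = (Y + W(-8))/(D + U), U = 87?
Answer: 9900413048/200555 ≈ 49365.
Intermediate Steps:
n(Y, D) = -5*(14 + Y)/(87 + D) (n(Y, D) = -5*(Y + 14)/(D + 87) = -5*(14 + Y)/(87 + D))
-20972/40111 - 44208/n(22, 114) = -20972/40111 - 44208*(87 + 114)/(5*(-14 - 1*22)) = -20972*1/40111 - 44208*201/(5*(-14 - 22)) = -20972/40111 - 44208/(5*(1/201)*(-36)) = -20972/40111 - 44208/(-60/67) = -20972/40111 - 44208*(-67/60) = -20972/40111 + 246828/5 = 9900413048/200555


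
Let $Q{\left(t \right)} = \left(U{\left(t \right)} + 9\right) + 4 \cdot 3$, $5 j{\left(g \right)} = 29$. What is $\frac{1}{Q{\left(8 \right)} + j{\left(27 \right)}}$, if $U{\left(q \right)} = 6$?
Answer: $\frac{5}{164} \approx 0.030488$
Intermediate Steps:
$j{\left(g \right)} = \frac{29}{5}$ ($j{\left(g \right)} = \frac{1}{5} \cdot 29 = \frac{29}{5}$)
$Q{\left(t \right)} = 27$ ($Q{\left(t \right)} = \left(6 + 9\right) + 4 \cdot 3 = 15 + 12 = 27$)
$\frac{1}{Q{\left(8 \right)} + j{\left(27 \right)}} = \frac{1}{27 + \frac{29}{5}} = \frac{1}{\frac{164}{5}} = \frac{5}{164}$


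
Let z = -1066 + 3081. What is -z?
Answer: -2015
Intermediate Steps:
z = 2015
-z = -1*2015 = -2015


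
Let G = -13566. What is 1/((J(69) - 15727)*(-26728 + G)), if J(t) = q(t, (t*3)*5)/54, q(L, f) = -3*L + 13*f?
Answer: 3/1871454830 ≈ 1.6030e-9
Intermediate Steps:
J(t) = 32*t/9 (J(t) = (-3*t + 13*((t*3)*5))/54 = (-3*t + 13*((3*t)*5))*(1/54) = (-3*t + 13*(15*t))*(1/54) = (-3*t + 195*t)*(1/54) = (192*t)*(1/54) = 32*t/9)
1/((J(69) - 15727)*(-26728 + G)) = 1/(((32/9)*69 - 15727)*(-26728 - 13566)) = 1/((736/3 - 15727)*(-40294)) = 1/(-46445/3*(-40294)) = 1/(1871454830/3) = 3/1871454830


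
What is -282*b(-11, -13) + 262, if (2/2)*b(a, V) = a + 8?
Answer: 1108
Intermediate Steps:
b(a, V) = 8 + a (b(a, V) = a + 8 = 8 + a)
-282*b(-11, -13) + 262 = -282*(8 - 11) + 262 = -282*(-3) + 262 = 846 + 262 = 1108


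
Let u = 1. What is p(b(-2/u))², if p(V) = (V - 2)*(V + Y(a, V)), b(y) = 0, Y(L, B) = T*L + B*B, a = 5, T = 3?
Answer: 900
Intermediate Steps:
Y(L, B) = B² + 3*L (Y(L, B) = 3*L + B*B = 3*L + B² = B² + 3*L)
p(V) = (-2 + V)*(15 + V + V²) (p(V) = (V - 2)*(V + (V² + 3*5)) = (-2 + V)*(V + (V² + 15)) = (-2 + V)*(V + (15 + V²)) = (-2 + V)*(15 + V + V²))
p(b(-2/u))² = (-30 + 0³ - 1*0² + 13*0)² = (-30 + 0 - 1*0 + 0)² = (-30 + 0 + 0 + 0)² = (-30)² = 900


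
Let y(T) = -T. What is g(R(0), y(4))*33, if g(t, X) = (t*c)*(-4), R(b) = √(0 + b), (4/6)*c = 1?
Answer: 0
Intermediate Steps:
c = 3/2 (c = (3/2)*1 = 3/2 ≈ 1.5000)
R(b) = √b
g(t, X) = -6*t (g(t, X) = (t*(3/2))*(-4) = (3*t/2)*(-4) = -6*t)
g(R(0), y(4))*33 = -6*√0*33 = -6*0*33 = 0*33 = 0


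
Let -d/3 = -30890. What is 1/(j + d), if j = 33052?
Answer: 1/125722 ≈ 7.9541e-6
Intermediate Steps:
d = 92670 (d = -3*(-30890) = 92670)
1/(j + d) = 1/(33052 + 92670) = 1/125722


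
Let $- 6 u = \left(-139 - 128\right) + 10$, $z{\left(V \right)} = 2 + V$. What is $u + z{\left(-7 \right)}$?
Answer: $\frac{227}{6} \approx 37.833$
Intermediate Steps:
$u = \frac{257}{6}$ ($u = - \frac{\left(-139 - 128\right) + 10}{6} = - \frac{-267 + 10}{6} = \left(- \frac{1}{6}\right) \left(-257\right) = \frac{257}{6} \approx 42.833$)
$u + z{\left(-7 \right)} = \frac{257}{6} + \left(2 - 7\right) = \frac{257}{6} - 5 = \frac{227}{6}$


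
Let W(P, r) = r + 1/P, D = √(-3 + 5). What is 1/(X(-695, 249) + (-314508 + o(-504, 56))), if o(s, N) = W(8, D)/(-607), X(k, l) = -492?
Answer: -7427931844856/2339798532659279873 + 38848*√2/2339798532659279873 ≈ -3.1746e-6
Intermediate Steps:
D = √2 ≈ 1.4142
o(s, N) = -1/4856 - √2/607 (o(s, N) = (√2 + 1/8)/(-607) = (√2 + ⅛)*(-1/607) = (⅛ + √2)*(-1/607) = -1/4856 - √2/607)
1/(X(-695, 249) + (-314508 + o(-504, 56))) = 1/(-492 + (-314508 + (-1/4856 - √2/607))) = 1/(-492 + (-1527250849/4856 - √2/607)) = 1/(-1529640001/4856 - √2/607)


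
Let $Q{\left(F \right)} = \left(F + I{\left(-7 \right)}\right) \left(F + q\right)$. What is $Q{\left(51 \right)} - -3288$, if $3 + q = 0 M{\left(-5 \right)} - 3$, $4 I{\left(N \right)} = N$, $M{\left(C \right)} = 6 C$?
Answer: $\frac{22017}{4} \approx 5504.3$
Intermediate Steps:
$I{\left(N \right)} = \frac{N}{4}$
$q = -6$ ($q = -3 - \left(3 + 0 \cdot 6 \left(-5\right)\right) = -3 + \left(0 \left(-30\right) - 3\right) = -3 + \left(0 - 3\right) = -3 - 3 = -6$)
$Q{\left(F \right)} = \left(-6 + F\right) \left(- \frac{7}{4} + F\right)$ ($Q{\left(F \right)} = \left(F + \frac{1}{4} \left(-7\right)\right) \left(F - 6\right) = \left(F - \frac{7}{4}\right) \left(-6 + F\right) = \left(- \frac{7}{4} + F\right) \left(-6 + F\right) = \left(-6 + F\right) \left(- \frac{7}{4} + F\right)$)
$Q{\left(51 \right)} - -3288 = \left(\frac{21}{2} + 51^{2} - \frac{1581}{4}\right) - -3288 = \left(\frac{21}{2} + 2601 - \frac{1581}{4}\right) + 3288 = \frac{8865}{4} + 3288 = \frac{22017}{4}$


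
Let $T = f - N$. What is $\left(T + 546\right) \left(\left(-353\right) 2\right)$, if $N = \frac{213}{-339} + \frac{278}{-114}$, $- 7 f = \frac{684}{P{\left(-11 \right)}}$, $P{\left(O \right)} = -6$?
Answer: $- \frac{17995978124}{45087} \approx -3.9914 \cdot 10^{5}$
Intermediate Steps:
$f = \frac{114}{7}$ ($f = - \frac{684 \frac{1}{-6}}{7} = - \frac{684 \left(- \frac{1}{6}\right)}{7} = \left(- \frac{1}{7}\right) \left(-114\right) = \frac{114}{7} \approx 16.286$)
$N = - \frac{19754}{6441}$ ($N = 213 \left(- \frac{1}{339}\right) + 278 \left(- \frac{1}{114}\right) = - \frac{71}{113} - \frac{139}{57} = - \frac{19754}{6441} \approx -3.0669$)
$T = \frac{872552}{45087}$ ($T = \frac{114}{7} - - \frac{19754}{6441} = \frac{114}{7} + \frac{19754}{6441} = \frac{872552}{45087} \approx 19.353$)
$\left(T + 546\right) \left(\left(-353\right) 2\right) = \left(\frac{872552}{45087} + 546\right) \left(\left(-353\right) 2\right) = \frac{25490054}{45087} \left(-706\right) = - \frac{17995978124}{45087}$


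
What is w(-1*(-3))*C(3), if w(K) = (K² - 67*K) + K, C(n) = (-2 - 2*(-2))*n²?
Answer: -3402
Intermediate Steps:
C(n) = 2*n² (C(n) = (-2 + 4)*n² = 2*n²)
w(K) = K² - 66*K
w(-1*(-3))*C(3) = ((-1*(-3))*(-66 - 1*(-3)))*(2*3²) = (3*(-66 + 3))*(2*9) = (3*(-63))*18 = -189*18 = -3402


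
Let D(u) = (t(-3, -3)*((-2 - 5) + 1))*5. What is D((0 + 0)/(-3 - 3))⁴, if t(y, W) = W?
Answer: 65610000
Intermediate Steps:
D(u) = 90 (D(u) = -3*((-2 - 5) + 1)*5 = -3*(-7 + 1)*5 = -3*(-6)*5 = 18*5 = 90)
D((0 + 0)/(-3 - 3))⁴ = 90⁴ = 65610000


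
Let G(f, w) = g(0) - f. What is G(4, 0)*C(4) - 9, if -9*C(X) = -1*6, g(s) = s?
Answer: -35/3 ≈ -11.667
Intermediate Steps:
G(f, w) = -f (G(f, w) = 0 - f = -f)
C(X) = 2/3 (C(X) = -(-1)*6/9 = -1/9*(-6) = 2/3)
G(4, 0)*C(4) - 9 = -1*4*(2/3) - 9 = -4*2/3 - 9 = -8/3 - 9 = -35/3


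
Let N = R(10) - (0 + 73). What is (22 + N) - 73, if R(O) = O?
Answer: -114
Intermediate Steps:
N = -63 (N = 10 - (0 + 73) = 10 - 1*73 = 10 - 73 = -63)
(22 + N) - 73 = (22 - 63) - 73 = -41 - 73 = -114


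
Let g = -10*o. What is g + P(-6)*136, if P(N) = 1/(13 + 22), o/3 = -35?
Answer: 36886/35 ≈ 1053.9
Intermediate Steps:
o = -105 (o = 3*(-35) = -105)
g = 1050 (g = -10*(-105) = 1050)
P(N) = 1/35
g + P(-6)*136 = 1050 + (1/35)*136 = 1050 + 136/35 = 36886/35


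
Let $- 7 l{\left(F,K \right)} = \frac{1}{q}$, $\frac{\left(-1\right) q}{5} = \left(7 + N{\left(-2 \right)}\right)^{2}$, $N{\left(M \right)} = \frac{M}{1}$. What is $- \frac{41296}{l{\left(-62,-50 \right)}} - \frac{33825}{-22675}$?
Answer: $- \frac{32773536647}{907} \approx -3.6134 \cdot 10^{7}$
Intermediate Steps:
$N{\left(M \right)} = M$ ($N{\left(M \right)} = M 1 = M$)
$q = -125$ ($q = - 5 \left(7 - 2\right)^{2} = - 5 \cdot 5^{2} = \left(-5\right) 25 = -125$)
$l{\left(F,K \right)} = \frac{1}{875}$ ($l{\left(F,K \right)} = - \frac{1}{7 \left(-125\right)} = \left(- \frac{1}{7}\right) \left(- \frac{1}{125}\right) = \frac{1}{875}$)
$- \frac{41296}{l{\left(-62,-50 \right)}} - \frac{33825}{-22675} = - 41296 \frac{1}{\frac{1}{875}} - \frac{33825}{-22675} = \left(-41296\right) 875 - - \frac{1353}{907} = -36134000 + \frac{1353}{907} = - \frac{32773536647}{907}$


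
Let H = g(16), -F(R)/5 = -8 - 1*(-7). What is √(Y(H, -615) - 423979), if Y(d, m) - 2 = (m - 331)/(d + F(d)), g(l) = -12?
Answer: I*√20768251/7 ≈ 651.03*I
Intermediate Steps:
F(R) = 5 (F(R) = -5*(-8 - 1*(-7)) = -5*(-8 + 7) = -5*(-1) = 5)
H = -12
Y(d, m) = 2 + (-331 + m)/(5 + d) (Y(d, m) = 2 + (m - 331)/(d + 5) = 2 + (-331 + m)/(5 + d))
√(Y(H, -615) - 423979) = √((-321 - 615 + 2*(-12))/(5 - 12) - 423979) = √((-321 - 615 - 24)/(-7) - 423979) = √(-⅐*(-960) - 423979) = √(960/7 - 423979) = √(-2966893/7) = I*√20768251/7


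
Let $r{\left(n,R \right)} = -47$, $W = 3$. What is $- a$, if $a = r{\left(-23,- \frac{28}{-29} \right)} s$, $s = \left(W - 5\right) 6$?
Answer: $-564$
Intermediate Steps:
$s = -12$ ($s = \left(3 - 5\right) 6 = \left(-2\right) 6 = -12$)
$a = 564$ ($a = \left(-47\right) \left(-12\right) = 564$)
$- a = \left(-1\right) 564 = -564$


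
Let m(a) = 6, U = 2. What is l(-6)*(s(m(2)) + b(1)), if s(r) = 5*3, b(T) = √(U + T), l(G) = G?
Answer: -90 - 6*√3 ≈ -100.39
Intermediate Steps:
b(T) = √(2 + T)
s(r) = 15
l(-6)*(s(m(2)) + b(1)) = -6*(15 + √(2 + 1)) = -6*(15 + √3) = -90 - 6*√3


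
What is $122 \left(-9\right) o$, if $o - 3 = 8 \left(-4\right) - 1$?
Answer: $32940$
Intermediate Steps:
$o = -30$ ($o = 3 + \left(8 \left(-4\right) - 1\right) = 3 - 33 = -30$)
$122 \left(-9\right) o = 122 \left(-9\right) \left(-30\right) = \left(-1098\right) \left(-30\right) = 32940$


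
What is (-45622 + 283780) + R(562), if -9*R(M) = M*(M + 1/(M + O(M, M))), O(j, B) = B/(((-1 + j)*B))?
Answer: 576203959292/2837547 ≈ 2.0306e+5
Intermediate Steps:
O(j, B) = 1/(-1 + j) (O(j, B) = B/((B*(-1 + j))) = B*(1/(B*(-1 + j))) = 1/(-1 + j))
R(M) = -M*(M + 1/(M + 1/(-1 + M)))/9
(-45622 + 283780) + R(562) = (-45622 + 283780) - 1*562*(562 + (1 + 562**2)*(-1 + 562))/(9 + 9*562*(-1 + 562)) = 238158 - 1*562*(562 + (1 + 315844)*561)/(9 + 9*562*561) = 238158 - 1*562*(562 + 315845*561)/(9 + 2837538) = 238158 - 1*562*(562 + 177189045)/2837547 = 238158 - 1*562*1/2837547*177189607 = 238158 - 99580559134/2837547 = 576203959292/2837547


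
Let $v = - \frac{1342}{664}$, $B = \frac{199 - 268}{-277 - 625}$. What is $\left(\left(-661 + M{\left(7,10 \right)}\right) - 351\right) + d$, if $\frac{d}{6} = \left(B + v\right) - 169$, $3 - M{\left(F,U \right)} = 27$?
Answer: $- \frac{154348801}{74866} \approx -2061.7$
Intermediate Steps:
$B = \frac{69}{902}$ ($B = - \frac{69}{-902} = \left(-69\right) \left(- \frac{1}{902}\right) = \frac{69}{902} \approx 0.076497$)
$M{\left(F,U \right)} = -24$ ($M{\left(F,U \right)} = 3 - 27 = -24$)
$v = - \frac{671}{332}$ ($v = \left(-1342\right) \frac{1}{664} = - \frac{671}{332} \approx -2.0211$)
$d = - \frac{76787625}{74866}$ ($d = 6 \left(\left(\frac{69}{902} - \frac{671}{332}\right) - 169\right) = 6 \left(- \frac{291167}{149732} - 169\right) = 6 \left(- \frac{25595875}{149732}\right) = - \frac{76787625}{74866} \approx -1025.7$)
$\left(\left(-661 + M{\left(7,10 \right)}\right) - 351\right) + d = \left(\left(-661 - 24\right) - 351\right) - \frac{76787625}{74866} = \left(-685 - 351\right) - \frac{76787625}{74866} = -1036 - \frac{76787625}{74866} = - \frac{154348801}{74866}$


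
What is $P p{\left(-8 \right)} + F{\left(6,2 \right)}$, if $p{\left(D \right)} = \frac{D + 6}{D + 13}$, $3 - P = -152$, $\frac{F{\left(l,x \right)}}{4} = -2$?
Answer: $-70$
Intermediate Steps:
$F{\left(l,x \right)} = -8$ ($F{\left(l,x \right)} = 4 \left(-2\right) = -8$)
$P = 155$ ($P = 3 - -152 = 3 + 152 = 155$)
$p{\left(D \right)} = \frac{6 + D}{13 + D}$
$P p{\left(-8 \right)} + F{\left(6,2 \right)} = 155 \frac{6 - 8}{13 - 8} - 8 = 155 \cdot \frac{1}{5} \left(-2\right) - 8 = 155 \left(- \frac{2}{5}\right) - 8 = -62 - 8 = -70$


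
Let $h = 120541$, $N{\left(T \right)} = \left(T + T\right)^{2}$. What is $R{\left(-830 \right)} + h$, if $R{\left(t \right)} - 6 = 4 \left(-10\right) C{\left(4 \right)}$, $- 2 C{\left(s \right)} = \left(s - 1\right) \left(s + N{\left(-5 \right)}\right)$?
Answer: $126787$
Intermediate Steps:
$N{\left(T \right)} = 4 T^{2}$ ($N{\left(T \right)} = \left(2 T\right)^{2} = 4 T^{2}$)
$C{\left(s \right)} = - \frac{\left(-1 + s\right) \left(100 + s\right)}{2}$ ($C{\left(s \right)} = - \frac{\left(s - 1\right) \left(s + 4 \left(-5\right)^{2}\right)}{2} = - \frac{\left(-1 + s\right) \left(s + 4 \cdot 25\right)}{2} = - \frac{\left(-1 + s\right) \left(s + 100\right)}{2} = - \frac{\left(-1 + s\right) \left(100 + s\right)}{2}$)
$R{\left(t \right)} = 6246$ ($R{\left(t \right)} = 6 + 4 \left(-10\right) \left(50 - 198 - \frac{4^{2}}{2}\right) = 6 - 40 \left(50 - 198 - 8\right) = 6 - -6240 = 6 + 6240 = 6246$)
$R{\left(-830 \right)} + h = 6246 + 120541 = 126787$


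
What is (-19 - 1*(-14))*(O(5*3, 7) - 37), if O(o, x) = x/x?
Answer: 180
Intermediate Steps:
O(o, x) = 1
(-19 - 1*(-14))*(O(5*3, 7) - 37) = (-19 - 1*(-14))*(1 - 37) = (-19 + 14)*(-36) = -5*(-36) = 180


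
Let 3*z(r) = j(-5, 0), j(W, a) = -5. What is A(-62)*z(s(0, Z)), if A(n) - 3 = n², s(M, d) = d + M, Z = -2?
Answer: -19235/3 ≈ -6411.7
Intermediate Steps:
s(M, d) = M + d
z(r) = -5/3 (z(r) = (⅓)*(-5) = -5/3)
A(n) = 3 + n²
A(-62)*z(s(0, Z)) = (3 + (-62)²)*(-5/3) = (3 + 3844)*(-5/3) = 3847*(-5/3) = -19235/3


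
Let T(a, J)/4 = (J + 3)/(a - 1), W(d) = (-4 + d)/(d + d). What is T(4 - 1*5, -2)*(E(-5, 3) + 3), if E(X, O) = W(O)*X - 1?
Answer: -17/3 ≈ -5.6667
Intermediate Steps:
W(d) = (-4 + d)/(2*d) (W(d) = (-4 + d)/((2*d)) = (-4 + d)*(1/(2*d)) = (-4 + d)/(2*d))
E(X, O) = -1 + X*(-4 + O)/(2*O) (E(X, O) = ((-4 + O)/(2*O))*X - 1 = X*(-4 + O)/(2*O) - 1 = -1 + X*(-4 + O)/(2*O))
T(a, J) = 4*(3 + J)/(-1 + a) (T(a, J) = 4*((J + 3)/(a - 1)) = 4*((3 + J)/(-1 + a)) = 4*(3 + J)/(-1 + a))
T(4 - 1*5, -2)*(E(-5, 3) + 3) = (4*(3 - 2)/(-1 + (4 - 1*5)))*((-1*3 + (1/2)*(-5)*(-4 + 3))/3 + 3) = (4*1/(-1 + (4 - 5)))*((-3 + (1/2)*(-5)*(-1))/3 + 3) = (4*1/(-1 - 1))*((-3 + 5/2)/3 + 3) = (4*1/(-2))*((1/3)*(-1/2) + 3) = (4*(-1/2)*1)*(-1/6 + 3) = -2*17/6 = -17/3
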